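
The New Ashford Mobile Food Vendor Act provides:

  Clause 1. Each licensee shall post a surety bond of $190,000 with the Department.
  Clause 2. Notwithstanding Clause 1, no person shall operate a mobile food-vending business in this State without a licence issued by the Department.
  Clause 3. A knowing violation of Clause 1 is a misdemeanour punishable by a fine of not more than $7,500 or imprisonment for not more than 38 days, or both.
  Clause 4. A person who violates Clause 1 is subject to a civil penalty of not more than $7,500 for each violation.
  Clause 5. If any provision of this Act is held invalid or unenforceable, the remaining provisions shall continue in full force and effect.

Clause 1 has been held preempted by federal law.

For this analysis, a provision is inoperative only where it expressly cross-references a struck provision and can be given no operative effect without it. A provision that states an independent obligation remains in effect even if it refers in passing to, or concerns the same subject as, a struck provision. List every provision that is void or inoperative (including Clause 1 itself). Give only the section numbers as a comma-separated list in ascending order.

Clause 1 is struck. Clause 3 has no operative effect of its own apart from Clause 1 and is therefore inoperative. Clause 4 operates only by reference to Clause 1, so it falls with Clause 1. Clause 2 mentions Clause 1 but its own obligation stands independently of Clause 1, so Clause 2 is not affected. Clause 5 is a severability clause and preserves every provision that can still be given independent effect. The provisions still in force are Clause 2 and Clause 5.

1, 3, 4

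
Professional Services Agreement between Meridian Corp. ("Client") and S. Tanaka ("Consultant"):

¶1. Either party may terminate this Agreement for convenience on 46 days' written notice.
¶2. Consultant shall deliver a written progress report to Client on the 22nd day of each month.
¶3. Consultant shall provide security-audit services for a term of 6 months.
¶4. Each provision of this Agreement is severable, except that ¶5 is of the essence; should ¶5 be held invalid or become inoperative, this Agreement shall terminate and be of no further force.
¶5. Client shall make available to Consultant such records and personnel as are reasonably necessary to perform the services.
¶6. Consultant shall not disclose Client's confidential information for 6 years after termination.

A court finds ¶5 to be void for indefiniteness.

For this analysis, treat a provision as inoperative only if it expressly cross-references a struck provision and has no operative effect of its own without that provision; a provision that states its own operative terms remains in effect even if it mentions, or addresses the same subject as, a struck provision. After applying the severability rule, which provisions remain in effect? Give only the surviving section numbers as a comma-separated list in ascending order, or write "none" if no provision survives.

¶5 is struck. No other provision's operative terms depend on ¶5. ¶4 makes ¶5 an essential term, and ¶5 is the provision held invalid; under ¶4, the entire Agreement is therefore void. No provision of the Agreement survives.

none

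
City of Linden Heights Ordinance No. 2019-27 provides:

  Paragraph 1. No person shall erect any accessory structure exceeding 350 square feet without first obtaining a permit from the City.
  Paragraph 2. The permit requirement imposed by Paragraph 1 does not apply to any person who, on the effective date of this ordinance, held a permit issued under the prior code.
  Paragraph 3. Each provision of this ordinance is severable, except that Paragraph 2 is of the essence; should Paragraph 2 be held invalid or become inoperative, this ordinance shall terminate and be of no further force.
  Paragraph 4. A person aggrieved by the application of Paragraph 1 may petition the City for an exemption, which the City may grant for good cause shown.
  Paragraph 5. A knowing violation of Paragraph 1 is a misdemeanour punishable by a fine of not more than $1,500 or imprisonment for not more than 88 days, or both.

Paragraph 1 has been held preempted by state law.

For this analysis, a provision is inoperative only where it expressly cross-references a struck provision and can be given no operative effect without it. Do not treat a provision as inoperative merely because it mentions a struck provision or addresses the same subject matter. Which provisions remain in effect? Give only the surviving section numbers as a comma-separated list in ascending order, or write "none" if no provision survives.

Paragraph 1 is struck. Paragraph 2 has no operative effect of its own apart from Paragraph 1 and is therefore inoperative. Paragraph 4 merely fixes the exemption procedure for Paragraph 1; with Paragraph 1 gone it has nothing to operate on and falls away. Paragraph 5 operates only by reference to Paragraph 1, so it falls with Paragraph 1. Paragraph 3 makes Paragraph 2 an essential term, and Paragraph 2 has been rendered inoperative by the cascade; under Paragraph 3, the entire ordinance is therefore void. No provision of the ordinance survives.

none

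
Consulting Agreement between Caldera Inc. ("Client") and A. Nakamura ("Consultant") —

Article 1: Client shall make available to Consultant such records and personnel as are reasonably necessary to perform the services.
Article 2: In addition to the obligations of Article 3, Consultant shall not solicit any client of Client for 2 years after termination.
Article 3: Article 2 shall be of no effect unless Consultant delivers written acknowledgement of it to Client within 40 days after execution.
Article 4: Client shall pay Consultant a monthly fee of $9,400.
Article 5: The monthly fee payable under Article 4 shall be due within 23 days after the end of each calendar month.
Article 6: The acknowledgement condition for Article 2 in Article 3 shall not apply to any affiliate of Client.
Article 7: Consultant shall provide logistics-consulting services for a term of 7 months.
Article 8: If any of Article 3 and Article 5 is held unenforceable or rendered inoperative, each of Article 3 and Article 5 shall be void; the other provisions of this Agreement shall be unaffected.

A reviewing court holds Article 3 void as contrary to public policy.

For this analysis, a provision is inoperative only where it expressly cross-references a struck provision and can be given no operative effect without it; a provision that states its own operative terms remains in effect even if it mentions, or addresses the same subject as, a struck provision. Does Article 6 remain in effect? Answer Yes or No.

No

Article 3 is struck. Article 6 operates only by reference to Article 3, so it falls with Article 3. Although Article 2 refers to Article 3, its operative terms do not depend on Article 3, so it remains in effect. Article 8 declares Article 3 and Article 5 mutually dependent; since one of them has fallen, all of them are of no effect. That brings down Article 5 as well. The remainder continues in force under Article 8. Article 1, Article 2, Article 4, Article 7, and Article 8 remain in effect. Article 6 is among the inoperative provisions, so the answer is no.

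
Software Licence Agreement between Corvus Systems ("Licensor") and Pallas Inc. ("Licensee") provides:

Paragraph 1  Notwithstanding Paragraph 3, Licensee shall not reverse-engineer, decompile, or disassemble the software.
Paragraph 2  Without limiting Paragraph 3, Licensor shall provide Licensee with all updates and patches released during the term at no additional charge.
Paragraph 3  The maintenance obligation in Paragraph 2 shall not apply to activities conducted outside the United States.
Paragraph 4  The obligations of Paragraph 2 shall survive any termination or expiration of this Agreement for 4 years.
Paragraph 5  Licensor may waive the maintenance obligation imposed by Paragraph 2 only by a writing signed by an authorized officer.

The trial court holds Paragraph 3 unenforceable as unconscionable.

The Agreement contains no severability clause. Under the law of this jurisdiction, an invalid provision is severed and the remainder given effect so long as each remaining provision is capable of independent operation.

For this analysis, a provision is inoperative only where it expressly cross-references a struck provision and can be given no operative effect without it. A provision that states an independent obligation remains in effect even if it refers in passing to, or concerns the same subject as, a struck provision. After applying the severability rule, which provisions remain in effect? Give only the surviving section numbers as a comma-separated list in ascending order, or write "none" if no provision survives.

1, 2, 4, 5

Paragraph 3 is struck. Paragraph 2 mentions Paragraph 3 but its own obligation stands independently of Paragraph 3, so Paragraph 2 is not affected. Paragraph 1 mentions Paragraph 3 but its own obligation stands independently of Paragraph 3, so Paragraph 1 is not affected. No other provision's operative terms depend on Paragraph 3. With no severability clause, the stated default rule severs what cannot stand and enforces each remaining provision that can operate on its own. The provisions still in force are Paragraph 1, Paragraph 2, Paragraph 4, and Paragraph 5.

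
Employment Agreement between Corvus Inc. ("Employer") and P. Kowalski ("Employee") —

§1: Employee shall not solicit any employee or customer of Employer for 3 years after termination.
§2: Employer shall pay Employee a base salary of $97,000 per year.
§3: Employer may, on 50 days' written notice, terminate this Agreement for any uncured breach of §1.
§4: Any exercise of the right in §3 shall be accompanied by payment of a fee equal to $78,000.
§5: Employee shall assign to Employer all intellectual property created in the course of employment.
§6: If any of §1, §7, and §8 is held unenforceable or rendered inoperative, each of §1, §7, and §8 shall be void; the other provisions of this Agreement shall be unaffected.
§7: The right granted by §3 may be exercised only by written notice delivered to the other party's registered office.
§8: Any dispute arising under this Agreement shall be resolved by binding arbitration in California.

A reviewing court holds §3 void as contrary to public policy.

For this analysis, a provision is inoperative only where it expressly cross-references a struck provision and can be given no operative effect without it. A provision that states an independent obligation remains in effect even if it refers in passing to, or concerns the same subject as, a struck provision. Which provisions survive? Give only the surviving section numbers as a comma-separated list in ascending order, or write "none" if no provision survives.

2, 5, 6

§3 is struck. The only function of §4 is the exercise fee for §3, so it cannot stand once §3 is removed. §7 operates only by reference to §3, so it falls with §3. §6 declares §1, §7, and §8 mutually dependent; since one of them has fallen, all of them are of no effect. That brings down §1 and §8 as well. The remainder continues in force under §6. §2, §5, and §6 remain in effect.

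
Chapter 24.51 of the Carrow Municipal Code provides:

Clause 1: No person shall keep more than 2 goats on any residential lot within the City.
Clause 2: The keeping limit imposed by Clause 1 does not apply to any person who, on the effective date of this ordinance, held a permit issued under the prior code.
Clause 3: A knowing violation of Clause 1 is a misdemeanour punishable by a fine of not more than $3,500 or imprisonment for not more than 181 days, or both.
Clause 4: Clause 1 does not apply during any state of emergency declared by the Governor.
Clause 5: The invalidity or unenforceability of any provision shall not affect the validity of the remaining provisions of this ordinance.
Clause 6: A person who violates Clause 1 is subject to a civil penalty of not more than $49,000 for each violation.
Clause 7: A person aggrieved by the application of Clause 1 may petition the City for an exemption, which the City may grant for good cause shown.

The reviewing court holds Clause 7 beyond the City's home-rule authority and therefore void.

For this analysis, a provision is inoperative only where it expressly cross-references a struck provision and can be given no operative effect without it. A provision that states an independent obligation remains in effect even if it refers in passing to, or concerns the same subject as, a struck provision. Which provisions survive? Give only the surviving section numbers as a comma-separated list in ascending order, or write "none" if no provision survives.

Clause 7 is struck. Nothing else in the ordinance is defined by reference to Clause 7. Under the severability clause in Clause 5, the remaining provisions continue in force. The provisions still in force are Clause 1, Clause 2, Clause 3, Clause 4, Clause 5, and Clause 6.

1, 2, 3, 4, 5, 6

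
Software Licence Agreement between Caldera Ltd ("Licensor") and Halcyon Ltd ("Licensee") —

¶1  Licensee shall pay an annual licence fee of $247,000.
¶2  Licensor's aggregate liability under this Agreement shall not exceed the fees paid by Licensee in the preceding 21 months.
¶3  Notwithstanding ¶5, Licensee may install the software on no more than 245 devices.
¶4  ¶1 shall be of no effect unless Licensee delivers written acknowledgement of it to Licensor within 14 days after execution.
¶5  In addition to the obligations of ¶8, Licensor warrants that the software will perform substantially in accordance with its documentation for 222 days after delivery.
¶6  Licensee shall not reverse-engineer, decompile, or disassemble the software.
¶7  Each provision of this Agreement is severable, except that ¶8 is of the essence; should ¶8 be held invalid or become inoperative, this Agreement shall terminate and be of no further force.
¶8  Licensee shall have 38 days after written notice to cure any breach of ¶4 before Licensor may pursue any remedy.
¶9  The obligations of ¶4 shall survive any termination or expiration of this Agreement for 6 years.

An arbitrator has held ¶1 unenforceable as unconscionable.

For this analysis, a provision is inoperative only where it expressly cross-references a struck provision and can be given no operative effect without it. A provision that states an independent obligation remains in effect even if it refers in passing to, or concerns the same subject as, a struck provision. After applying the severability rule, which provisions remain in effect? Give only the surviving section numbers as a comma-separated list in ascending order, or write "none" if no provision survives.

none

¶1 is struck. ¶4 has no operative effect of its own apart from ¶1 and is therefore inoperative. ¶8 has no operative effect of its own apart from ¶4 and is therefore inoperative. ¶9 has no operative effect of its own apart from ¶4 and is therefore inoperative. ¶7 makes ¶8 an essential term, and ¶8 has been rendered inoperative by the cascade; under ¶7, the entire Agreement is therefore void. No provision of the Agreement survives.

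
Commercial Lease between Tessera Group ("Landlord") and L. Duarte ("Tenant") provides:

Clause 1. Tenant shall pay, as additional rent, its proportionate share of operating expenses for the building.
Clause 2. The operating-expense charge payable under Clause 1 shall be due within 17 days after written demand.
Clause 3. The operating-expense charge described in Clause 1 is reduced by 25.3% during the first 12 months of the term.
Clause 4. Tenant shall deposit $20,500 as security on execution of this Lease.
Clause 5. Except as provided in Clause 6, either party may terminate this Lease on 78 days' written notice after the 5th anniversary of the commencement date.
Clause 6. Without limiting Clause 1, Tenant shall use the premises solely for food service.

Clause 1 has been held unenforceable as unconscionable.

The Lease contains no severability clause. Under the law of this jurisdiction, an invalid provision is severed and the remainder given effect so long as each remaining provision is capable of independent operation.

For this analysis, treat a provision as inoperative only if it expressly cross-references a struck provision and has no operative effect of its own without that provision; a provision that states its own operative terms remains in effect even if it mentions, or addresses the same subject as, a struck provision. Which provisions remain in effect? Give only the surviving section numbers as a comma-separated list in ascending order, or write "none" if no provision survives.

Clause 1 is struck. Clause 2 operates only by reference to Clause 1, so it falls with Clause 1. The whole of Clause 3 is the introductory reduction to the operating-expense charge, defined by reference to Clause 1, so Clause 3 cannot stand once Clause 1 is removed. Although Clause 6 refers to Clause 1, its operative terms do not depend on Clause 1, so it remains in effect. With no severability clause, the stated default rule severs what cannot stand and enforces each remaining provision that can operate on its own. The provisions still in force are Clause 4, Clause 5, and Clause 6.

4, 5, 6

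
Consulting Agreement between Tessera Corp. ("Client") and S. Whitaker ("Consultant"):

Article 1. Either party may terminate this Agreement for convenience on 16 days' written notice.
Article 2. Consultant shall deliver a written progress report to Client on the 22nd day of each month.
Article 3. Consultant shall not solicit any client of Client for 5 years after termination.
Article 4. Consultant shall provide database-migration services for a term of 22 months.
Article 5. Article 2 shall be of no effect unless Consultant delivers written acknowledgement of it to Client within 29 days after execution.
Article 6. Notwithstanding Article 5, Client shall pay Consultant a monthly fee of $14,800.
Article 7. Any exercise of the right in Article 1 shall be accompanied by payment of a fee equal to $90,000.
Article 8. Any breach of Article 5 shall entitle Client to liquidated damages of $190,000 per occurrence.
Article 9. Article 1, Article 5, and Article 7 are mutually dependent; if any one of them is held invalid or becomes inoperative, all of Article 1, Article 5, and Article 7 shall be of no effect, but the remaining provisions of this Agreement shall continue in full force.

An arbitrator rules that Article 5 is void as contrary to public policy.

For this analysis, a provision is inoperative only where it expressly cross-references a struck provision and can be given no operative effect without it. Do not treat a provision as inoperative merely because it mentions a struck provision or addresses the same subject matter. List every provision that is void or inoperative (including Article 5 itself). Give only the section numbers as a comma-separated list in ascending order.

1, 5, 7, 8

Article 5 is struck. Article 8 does nothing except set the liquidated-damages amount by reference to Article 5; with Article 5 gone it has no independent effect and is inoperative. Although Article 6 refers to Article 5, its operative terms do not depend on Article 5, so it remains in effect. Article 9 declares Article 1, Article 5, and Article 7 mutually dependent; since one of them has fallen, all of them are of no effect. That brings down Article 1 and Article 7 as well. The remainder continues in force under Article 9. The provisions still in force are Article 2, Article 3, Article 4, Article 6, and Article 9.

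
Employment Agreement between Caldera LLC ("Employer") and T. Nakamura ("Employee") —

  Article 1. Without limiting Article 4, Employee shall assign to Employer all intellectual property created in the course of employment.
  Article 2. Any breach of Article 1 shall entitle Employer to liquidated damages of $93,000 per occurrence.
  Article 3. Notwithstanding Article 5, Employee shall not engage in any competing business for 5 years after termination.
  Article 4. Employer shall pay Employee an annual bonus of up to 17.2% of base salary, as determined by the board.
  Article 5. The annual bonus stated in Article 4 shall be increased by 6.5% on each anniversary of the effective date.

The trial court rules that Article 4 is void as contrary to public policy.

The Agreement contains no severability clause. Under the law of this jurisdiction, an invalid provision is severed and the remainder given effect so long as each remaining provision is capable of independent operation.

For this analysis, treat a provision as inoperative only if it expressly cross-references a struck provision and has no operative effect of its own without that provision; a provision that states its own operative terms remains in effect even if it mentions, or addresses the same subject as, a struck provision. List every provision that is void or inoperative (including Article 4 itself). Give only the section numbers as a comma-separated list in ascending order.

Article 4 is struck. The whole of Article 5 is the escalation of the annual bonus, defined by reference to Article 4, so Article 5 cannot stand once Article 4 is removed. Although Article 3 refers to Article 5, its operative terms do not depend on Article 5, so it remains in effect. Article 1 mentions Article 4 but its own obligation stands independently of Article 4, so Article 1 is not affected. With no severability clause, the stated default rule severs what cannot stand and enforces each remaining provision that can operate on its own. The provisions still in force are Article 1, Article 2, and Article 3.

4, 5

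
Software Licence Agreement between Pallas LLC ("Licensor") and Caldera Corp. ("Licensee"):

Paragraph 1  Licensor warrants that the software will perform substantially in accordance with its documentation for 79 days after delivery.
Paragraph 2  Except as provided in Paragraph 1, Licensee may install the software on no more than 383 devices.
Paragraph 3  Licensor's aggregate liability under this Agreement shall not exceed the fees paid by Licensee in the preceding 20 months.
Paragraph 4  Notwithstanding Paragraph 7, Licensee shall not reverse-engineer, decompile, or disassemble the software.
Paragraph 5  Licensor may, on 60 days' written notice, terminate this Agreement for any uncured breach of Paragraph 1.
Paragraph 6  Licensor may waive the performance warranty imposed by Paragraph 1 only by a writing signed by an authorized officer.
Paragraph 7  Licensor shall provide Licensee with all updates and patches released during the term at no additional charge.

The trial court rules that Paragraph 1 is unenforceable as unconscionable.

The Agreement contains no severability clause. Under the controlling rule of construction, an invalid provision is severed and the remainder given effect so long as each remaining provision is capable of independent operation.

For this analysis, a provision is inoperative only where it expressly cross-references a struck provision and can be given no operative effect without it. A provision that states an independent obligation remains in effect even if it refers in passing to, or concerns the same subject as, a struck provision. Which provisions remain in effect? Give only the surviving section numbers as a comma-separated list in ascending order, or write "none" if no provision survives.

Paragraph 1 is struck. Paragraph 5 operates only by reference to Paragraph 1, so it falls with Paragraph 1. Paragraph 6 merely fixes the waiver condition for Paragraph 1; with Paragraph 1 gone it has nothing to operate on and falls away. Although Paragraph 2 refers to Paragraph 1, its operative terms do not depend on Paragraph 1, so it remains in effect. Under the stated default rule, only provisions that cannot operate independently fall away; the rest are enforced. The provisions still in force are Paragraph 2, Paragraph 3, Paragraph 4, and Paragraph 7.

2, 3, 4, 7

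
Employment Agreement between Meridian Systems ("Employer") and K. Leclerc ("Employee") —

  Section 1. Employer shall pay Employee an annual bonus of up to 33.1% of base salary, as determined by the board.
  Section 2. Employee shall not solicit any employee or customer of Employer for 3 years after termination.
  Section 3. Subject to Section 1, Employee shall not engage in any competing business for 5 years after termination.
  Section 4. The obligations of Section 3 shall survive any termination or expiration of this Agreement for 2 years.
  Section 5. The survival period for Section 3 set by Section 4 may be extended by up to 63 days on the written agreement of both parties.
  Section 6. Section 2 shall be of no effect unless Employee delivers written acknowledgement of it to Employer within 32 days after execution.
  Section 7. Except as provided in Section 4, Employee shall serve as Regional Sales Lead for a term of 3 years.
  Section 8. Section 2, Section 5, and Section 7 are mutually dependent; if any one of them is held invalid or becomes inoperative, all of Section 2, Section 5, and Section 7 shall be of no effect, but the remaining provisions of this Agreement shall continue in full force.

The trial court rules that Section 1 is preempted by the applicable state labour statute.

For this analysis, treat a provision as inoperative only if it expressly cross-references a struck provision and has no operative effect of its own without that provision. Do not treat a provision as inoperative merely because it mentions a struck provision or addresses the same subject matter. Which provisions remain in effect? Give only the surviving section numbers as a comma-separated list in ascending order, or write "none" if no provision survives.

Section 1 is struck. Although Section 3 refers to Section 1, its operative terms do not depend on Section 1, so it remains in effect. Nothing else in the Agreement is defined by reference to Section 1. Section 8 ties Section 2, Section 5, and Section 7 together, but none of those is affected here; the remaining provisions continue in force under Section 8. That leaves Section 2, Section 3, Section 4, Section 5, Section 6, Section 7, and Section 8 in effect.

2, 3, 4, 5, 6, 7, 8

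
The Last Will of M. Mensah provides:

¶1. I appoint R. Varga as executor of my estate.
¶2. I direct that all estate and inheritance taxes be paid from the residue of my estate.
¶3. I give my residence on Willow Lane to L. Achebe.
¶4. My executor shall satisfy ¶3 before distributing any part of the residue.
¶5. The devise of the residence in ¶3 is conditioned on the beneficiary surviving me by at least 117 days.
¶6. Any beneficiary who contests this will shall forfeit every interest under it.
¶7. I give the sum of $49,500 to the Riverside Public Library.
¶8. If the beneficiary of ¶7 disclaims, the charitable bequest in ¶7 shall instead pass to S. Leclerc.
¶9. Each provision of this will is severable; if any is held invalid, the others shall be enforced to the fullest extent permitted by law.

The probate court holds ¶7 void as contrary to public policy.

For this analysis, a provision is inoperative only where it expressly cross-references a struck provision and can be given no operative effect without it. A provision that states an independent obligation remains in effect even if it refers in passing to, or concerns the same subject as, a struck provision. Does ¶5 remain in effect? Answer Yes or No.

Yes

¶7 is struck. ¶8 has no operative effect of its own apart from ¶7 and is therefore inoperative. ¶9 is a severability clause and preserves every provision that can still be given independent effect. That leaves ¶1, ¶2, ¶3, ¶4, ¶5, ¶6, and ¶9 in effect. ¶5 is among the surviving provisions, so the answer is yes.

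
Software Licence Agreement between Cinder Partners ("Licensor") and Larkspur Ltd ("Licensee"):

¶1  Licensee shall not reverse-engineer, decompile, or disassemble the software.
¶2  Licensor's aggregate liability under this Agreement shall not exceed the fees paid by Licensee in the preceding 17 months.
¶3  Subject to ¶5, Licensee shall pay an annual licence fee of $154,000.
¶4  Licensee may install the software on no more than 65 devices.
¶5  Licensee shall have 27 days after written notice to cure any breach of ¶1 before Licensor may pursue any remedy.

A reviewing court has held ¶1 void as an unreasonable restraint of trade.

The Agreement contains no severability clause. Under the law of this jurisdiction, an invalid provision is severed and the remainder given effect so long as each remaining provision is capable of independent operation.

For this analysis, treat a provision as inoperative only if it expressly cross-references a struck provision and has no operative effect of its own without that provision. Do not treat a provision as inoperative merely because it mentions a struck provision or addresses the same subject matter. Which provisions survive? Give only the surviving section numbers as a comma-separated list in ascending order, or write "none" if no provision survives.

¶1 is struck. ¶5 operates only by reference to ¶1, so it falls with ¶1. ¶3 mentions ¶5 but its own obligation stands independently of ¶5, so ¶3 is not affected. With no severability clause, the stated default rule severs what cannot stand and enforces each remaining provision that can operate on its own. ¶2, ¶3, and ¶4 remain in effect.

2, 3, 4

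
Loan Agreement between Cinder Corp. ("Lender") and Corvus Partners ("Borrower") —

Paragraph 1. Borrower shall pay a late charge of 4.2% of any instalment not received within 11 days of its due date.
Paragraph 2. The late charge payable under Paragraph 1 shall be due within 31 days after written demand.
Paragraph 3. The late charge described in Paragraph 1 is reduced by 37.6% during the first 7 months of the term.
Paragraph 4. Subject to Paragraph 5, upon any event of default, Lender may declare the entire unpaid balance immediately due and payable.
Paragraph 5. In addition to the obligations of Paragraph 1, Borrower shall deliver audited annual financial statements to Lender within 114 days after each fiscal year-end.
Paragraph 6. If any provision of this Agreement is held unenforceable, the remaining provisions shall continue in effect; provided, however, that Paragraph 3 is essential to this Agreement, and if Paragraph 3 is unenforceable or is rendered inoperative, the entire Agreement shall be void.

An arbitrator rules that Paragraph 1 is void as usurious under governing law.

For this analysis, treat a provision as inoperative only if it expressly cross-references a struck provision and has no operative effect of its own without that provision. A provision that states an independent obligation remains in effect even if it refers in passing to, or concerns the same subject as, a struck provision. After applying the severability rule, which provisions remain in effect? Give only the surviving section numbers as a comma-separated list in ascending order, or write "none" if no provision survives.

none

Paragraph 1 is struck. Paragraph 2 operates only by reference to Paragraph 1, so it falls with Paragraph 1. The whole of Paragraph 3 is the introductory reduction to the late charge, defined by reference to Paragraph 1, so Paragraph 3 cannot stand once Paragraph 1 is removed. Paragraph 6 makes Paragraph 3 an essential term, and Paragraph 3 has been rendered inoperative by the cascade; under Paragraph 6, the entire Agreement is therefore void. No provision of the Agreement survives.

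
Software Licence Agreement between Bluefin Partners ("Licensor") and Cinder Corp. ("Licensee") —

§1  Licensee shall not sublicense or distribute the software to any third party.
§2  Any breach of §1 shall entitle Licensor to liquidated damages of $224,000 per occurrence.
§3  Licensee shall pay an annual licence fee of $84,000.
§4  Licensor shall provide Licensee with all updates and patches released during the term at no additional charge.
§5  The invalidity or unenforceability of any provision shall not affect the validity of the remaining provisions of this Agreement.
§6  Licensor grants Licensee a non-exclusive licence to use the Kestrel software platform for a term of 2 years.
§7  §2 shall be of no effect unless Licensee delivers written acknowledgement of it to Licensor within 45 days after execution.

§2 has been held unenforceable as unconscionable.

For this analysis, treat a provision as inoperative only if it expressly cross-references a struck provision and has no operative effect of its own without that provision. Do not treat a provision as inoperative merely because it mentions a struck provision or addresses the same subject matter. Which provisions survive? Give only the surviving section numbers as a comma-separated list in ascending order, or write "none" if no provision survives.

1, 3, 4, 5, 6

§2 is struck. §7 merely fixes the acknowledgement condition for §2; with §2 gone it has nothing to operate on and falls away. Under the severability clause in §5, the remaining provisions continue in force. That leaves §1, §3, §4, §5, and §6 in effect.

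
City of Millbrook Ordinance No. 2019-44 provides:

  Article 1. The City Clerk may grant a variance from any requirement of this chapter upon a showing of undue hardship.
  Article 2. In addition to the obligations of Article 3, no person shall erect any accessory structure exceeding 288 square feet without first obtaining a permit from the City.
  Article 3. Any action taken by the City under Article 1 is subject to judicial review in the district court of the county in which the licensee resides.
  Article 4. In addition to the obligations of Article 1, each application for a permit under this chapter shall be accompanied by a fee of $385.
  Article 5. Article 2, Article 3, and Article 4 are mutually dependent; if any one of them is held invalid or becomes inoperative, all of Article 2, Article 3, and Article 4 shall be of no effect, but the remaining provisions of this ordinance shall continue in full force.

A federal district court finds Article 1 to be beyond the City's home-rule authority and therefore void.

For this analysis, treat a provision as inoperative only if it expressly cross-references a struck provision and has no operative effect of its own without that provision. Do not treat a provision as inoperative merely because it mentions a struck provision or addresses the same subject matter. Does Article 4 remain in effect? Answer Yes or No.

Article 1 is struck. Article 3 has no operative effect of its own apart from Article 1 and is therefore inoperative. Article 5 declares Article 2, Article 3, and Article 4 mutually dependent; since one of them has fallen, all of them are of no effect. That brings down Article 2 and Article 4 as well. The remainder continues in force under Article 5. Only Article 5 remains in effect. Article 4 is among the inoperative provisions, so the answer is no.

No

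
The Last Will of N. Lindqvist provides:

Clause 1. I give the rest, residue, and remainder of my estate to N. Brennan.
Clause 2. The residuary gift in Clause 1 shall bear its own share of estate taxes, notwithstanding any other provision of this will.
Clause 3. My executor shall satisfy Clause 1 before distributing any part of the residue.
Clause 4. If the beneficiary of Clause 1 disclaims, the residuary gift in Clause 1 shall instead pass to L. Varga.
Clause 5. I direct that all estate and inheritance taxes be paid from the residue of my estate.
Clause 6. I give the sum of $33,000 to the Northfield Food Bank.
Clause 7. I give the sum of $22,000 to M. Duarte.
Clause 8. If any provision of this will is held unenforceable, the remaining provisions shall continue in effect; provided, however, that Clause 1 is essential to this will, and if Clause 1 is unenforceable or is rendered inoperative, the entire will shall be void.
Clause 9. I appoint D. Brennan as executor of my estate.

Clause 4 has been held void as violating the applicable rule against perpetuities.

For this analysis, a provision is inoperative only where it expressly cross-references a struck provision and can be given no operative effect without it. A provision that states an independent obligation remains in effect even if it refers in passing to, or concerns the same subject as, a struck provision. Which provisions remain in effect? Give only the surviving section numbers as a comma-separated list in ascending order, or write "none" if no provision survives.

Clause 4 is struck. Nothing else in the will is defined by reference to Clause 4. Clause 8 makes Clause 1 an essential term, but Clause 1 is unaffected, so the severability proviso in Clause 8 preserves the remaining provisions. The provisions still in force are Clause 1, Clause 2, Clause 3, Clause 5, Clause 6, Clause 7, Clause 8, and Clause 9.

1, 2, 3, 5, 6, 7, 8, 9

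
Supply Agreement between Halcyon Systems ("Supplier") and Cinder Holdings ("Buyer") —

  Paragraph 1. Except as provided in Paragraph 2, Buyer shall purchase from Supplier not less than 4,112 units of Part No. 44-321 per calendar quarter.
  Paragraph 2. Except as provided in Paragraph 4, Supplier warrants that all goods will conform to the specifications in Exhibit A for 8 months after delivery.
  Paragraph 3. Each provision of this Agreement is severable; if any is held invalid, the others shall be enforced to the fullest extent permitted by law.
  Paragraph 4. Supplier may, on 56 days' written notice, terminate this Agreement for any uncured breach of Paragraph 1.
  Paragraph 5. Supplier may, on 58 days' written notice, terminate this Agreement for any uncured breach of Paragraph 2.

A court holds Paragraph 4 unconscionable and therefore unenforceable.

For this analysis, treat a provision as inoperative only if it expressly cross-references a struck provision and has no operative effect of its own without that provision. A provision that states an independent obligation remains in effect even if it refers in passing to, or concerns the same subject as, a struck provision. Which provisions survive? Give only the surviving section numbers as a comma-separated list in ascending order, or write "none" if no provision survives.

Paragraph 4 is struck. Although Paragraph 2 refers to Paragraph 4, its operative terms do not depend on Paragraph 4, so it remains in effect. Nothing else in the Agreement is defined by reference to Paragraph 4. Under the severability clause in Paragraph 3, the remaining provisions continue in force. Paragraph 1, Paragraph 2, Paragraph 3, and Paragraph 5 remain in effect.

1, 2, 3, 5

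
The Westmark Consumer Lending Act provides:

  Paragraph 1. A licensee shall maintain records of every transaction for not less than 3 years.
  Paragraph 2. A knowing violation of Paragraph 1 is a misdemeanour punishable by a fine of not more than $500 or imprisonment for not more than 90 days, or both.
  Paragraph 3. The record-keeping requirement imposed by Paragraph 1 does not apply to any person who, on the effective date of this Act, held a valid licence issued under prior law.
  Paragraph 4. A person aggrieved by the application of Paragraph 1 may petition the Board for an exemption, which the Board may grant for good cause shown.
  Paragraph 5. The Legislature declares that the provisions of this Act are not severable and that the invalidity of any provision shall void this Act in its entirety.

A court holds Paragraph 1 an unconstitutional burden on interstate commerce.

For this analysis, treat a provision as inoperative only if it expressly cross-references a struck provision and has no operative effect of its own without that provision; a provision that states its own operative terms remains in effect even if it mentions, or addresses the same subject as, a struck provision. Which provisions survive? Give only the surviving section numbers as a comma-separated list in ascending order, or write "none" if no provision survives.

Paragraph 1 is struck. Paragraph 2 has no operative effect of its own apart from Paragraph 1 and is therefore inoperative. The only function of Paragraph 3 is the grandfather exemption from Paragraph 1, so it cannot stand once Paragraph 1 is removed. Paragraph 4 merely fixes the exemption procedure for Paragraph 1; with Paragraph 1 gone it has nothing to operate on and falls away. Paragraph 5 provides that the Act is not severable, so the invalidity of any one provision voids the entire Act. No provision of the Act survives.

none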